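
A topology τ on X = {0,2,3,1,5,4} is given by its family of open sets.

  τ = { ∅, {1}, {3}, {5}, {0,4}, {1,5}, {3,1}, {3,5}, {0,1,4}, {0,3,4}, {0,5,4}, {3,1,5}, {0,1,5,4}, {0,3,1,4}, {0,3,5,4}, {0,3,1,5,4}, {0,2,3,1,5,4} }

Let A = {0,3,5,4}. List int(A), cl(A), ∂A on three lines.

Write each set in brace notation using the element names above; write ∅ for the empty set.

int(A) = {0,3,5,4}
cl(A)  = {0,2,3,5,4}
∂A     = {2}

interior: largest open inside A is {0,3,5,4} (from ∅, {5}, {3}, {0,4}, {3,5}, {0,5,4}, {0,3,4}, {0,3,5,4})
cl via duality: int({2,1}) = {1}, so X∖{1} = {0,2,3,5,4}
cl∖int = {2}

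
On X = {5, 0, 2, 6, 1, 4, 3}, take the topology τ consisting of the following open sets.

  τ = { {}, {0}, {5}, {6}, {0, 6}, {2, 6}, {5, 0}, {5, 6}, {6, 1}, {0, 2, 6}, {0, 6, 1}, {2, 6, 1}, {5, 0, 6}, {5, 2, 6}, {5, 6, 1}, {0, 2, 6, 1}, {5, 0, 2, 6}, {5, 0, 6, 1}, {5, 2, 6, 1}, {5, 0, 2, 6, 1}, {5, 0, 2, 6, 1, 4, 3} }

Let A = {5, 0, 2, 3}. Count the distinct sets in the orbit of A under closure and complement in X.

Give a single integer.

complement {6, 1, 4}; its interior {6, 1}; cl(A) = X∖{6, 1} = {5, 0, 2, 4, 3}
With k = closure, c = complement:
  1. A     = {5, 0, 2, 3}
  2. kA    = {5, 0, 2, 4, 3}
  3. cA    = {6, 1, 4}
  4. ckA   = {6, 1}
  5. kcA   = {2, 6, 1, 4, 3}
  6. ckcA  = {5, 0}
  7. kckcA = {5, 0, 4, 3}
  8. ckckcA = {2, 6, 1}
k, c of each give nothing new

8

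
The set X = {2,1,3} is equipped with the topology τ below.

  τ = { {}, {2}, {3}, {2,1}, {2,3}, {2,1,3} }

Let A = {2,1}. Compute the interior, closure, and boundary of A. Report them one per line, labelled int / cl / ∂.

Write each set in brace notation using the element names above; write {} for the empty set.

opens ⊆ A: {}, {2}, {2,1}; union → int = {2,1}
complement {3}; its interior {3}; cl(A) = X∖{3} = {2,1}
boundary = {2,1} ∖ {2,1} = {}

int(A) = {2,1}
cl(A)  = {2,1}
∂A     = {}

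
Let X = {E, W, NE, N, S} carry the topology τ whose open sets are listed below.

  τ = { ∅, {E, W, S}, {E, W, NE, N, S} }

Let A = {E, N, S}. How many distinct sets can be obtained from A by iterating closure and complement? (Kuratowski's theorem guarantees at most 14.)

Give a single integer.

4

cl via duality: int({W, NE}) = ∅, so X∖∅ = {E, W, NE, N, S}
Write k for closure, c for complement:
  1. A     = {E, N, S}
  2. kA    = {E, W, NE, N, S}
  3. cA    = {W, NE}
  4. ckA   = ∅
applying k or c yields no new set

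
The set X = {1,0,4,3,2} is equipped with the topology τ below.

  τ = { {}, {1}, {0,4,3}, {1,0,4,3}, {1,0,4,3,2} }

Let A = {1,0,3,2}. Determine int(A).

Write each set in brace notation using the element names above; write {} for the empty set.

{1}

open subsets of A: {}, {1}; so int(A) = {1}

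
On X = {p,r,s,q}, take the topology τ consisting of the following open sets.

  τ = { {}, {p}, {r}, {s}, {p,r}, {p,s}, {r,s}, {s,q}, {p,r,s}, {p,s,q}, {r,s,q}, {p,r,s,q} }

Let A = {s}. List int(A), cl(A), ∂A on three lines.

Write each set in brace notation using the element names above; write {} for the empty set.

int(A) = {s}
cl(A)  = {s,q}
∂A     = {q}

interior: largest open inside A is {s} (from {}, {s})
cl via duality: int({p,r,q}) = {p,r}, so X∖{p,r} = {s,q}
cl∖int = {q}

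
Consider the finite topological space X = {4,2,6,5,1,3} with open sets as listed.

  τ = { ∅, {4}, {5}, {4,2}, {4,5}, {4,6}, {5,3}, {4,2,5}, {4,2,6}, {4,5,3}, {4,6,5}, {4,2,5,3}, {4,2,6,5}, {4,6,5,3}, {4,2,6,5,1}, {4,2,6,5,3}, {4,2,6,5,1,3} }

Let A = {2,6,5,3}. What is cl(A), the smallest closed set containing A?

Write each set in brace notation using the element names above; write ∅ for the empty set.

cl via duality: int({4,1}) = {4}, so X∖{4} = {2,6,5,1,3}

{2,6,5,1,3}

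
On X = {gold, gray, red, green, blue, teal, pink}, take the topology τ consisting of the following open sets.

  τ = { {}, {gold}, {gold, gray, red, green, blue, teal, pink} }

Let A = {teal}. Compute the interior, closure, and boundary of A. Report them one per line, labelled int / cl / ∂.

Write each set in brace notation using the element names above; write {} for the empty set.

int(A) = {}
cl(A)  = {gray, red, green, blue, teal, pink}
∂A     = {gray, red, green, blue, teal, pink}

opens ⊆ A: {}; union → int = {}
complement {gold, gray, red, green, blue, pink}; its interior {gold}; cl(A) = X∖{gold} = {gray, red, green, blue, teal, pink}
boundary = {gray, red, green, blue, teal, pink} ∖ {} = {gray, red, green, blue, teal, pink}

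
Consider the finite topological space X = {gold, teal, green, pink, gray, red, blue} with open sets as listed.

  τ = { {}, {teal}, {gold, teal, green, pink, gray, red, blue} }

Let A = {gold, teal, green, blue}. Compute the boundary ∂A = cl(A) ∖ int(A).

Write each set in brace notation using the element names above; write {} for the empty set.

interior: largest open inside A is {teal} (from {}, {teal})
cl via duality: int({pink, gray, red}) = {}, so X∖{} = {gold, teal, green, pink, gray, red, blue}
cl∖int = {gold, green, pink, gray, red, blue}

{gold, green, pink, gray, red, blue}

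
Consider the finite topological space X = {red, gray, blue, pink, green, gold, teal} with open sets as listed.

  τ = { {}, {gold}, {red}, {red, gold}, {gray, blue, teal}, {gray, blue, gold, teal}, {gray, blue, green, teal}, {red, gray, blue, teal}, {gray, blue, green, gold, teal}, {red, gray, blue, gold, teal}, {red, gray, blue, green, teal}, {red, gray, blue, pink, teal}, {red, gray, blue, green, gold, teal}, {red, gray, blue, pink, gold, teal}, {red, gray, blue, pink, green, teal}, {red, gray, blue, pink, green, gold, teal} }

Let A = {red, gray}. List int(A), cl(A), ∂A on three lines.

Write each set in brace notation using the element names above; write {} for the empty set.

int(A) = {red}
cl(A)  = {red, gray, blue, pink, green, teal}
∂A     = {gray, blue, pink, green, teal}

interior: largest open inside A is {red} (from {}, {red})
cl via duality: int({blue, pink, green, gold, teal}) = {gold}, so X∖{gold} = {red, gray, blue, pink, green, teal}
cl∖int = {gray, blue, pink, green, teal}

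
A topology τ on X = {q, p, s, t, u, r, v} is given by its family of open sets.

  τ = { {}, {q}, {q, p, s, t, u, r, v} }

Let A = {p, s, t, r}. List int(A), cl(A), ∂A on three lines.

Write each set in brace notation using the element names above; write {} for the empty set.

U open, U⊆A: {}. int(A) = ⋃ = {}
X∖A={q, u, v}, int(X∖A)={q}, hence cl(A)={p, s, t, u, r, v}
∂A: remove int from cl → {p, s, t, u, r, v}

int(A) = {}
cl(A)  = {p, s, t, u, r, v}
∂A     = {p, s, t, u, r, v}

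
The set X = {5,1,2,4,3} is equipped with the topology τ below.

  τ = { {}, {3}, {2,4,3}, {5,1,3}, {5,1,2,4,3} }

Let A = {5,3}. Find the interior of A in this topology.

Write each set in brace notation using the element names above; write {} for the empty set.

{3}

U open, U⊆A: {}, {3}. int(A) = ⋃ = {3}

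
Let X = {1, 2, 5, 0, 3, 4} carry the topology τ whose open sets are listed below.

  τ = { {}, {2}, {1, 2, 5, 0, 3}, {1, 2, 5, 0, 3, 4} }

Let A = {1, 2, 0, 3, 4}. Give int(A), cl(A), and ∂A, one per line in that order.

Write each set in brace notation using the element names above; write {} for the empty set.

interior: largest open inside A is {2} (from {}, {2})
cl via duality: int({5}) = {}, so X∖{} = {1, 2, 5, 0, 3, 4}
cl∖int = {1, 5, 0, 3, 4}

int(A) = {2}
cl(A)  = {1, 2, 5, 0, 3, 4}
∂A     = {1, 5, 0, 3, 4}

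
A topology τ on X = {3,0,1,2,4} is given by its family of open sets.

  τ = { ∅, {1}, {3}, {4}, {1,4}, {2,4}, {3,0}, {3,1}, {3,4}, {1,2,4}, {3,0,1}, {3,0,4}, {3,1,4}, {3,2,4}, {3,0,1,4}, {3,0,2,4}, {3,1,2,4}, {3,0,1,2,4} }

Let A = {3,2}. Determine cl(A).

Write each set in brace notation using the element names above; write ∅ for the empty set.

closure: X∖int(X∖A) = X∖{1,4} = {3,0,2}

{3,0,2}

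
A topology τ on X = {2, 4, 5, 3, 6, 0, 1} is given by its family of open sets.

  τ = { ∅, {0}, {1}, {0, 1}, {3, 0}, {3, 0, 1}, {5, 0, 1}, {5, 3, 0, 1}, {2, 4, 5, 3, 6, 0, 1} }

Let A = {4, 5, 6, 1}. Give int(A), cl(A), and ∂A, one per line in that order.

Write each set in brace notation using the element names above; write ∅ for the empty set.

int(A) = {1}
cl(A)  = {2, 4, 5, 6, 1}
∂A     = {2, 4, 5, 6}

open subsets of A: ∅, {1}; so int(A) = {1}
closure: X∖int(X∖A) = X∖{3, 0} = {2, 4, 5, 6, 1}
∂A = {2, 4, 5, 6, 1} minus {1} = {2, 4, 5, 6}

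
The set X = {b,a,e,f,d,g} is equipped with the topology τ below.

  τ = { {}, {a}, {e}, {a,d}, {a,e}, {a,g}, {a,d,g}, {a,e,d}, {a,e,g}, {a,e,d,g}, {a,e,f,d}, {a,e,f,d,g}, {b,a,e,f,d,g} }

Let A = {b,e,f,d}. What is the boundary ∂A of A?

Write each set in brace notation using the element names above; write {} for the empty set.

open subsets of A: {}, {e}; so int(A) = {e}
closure: X∖int(X∖A) = X∖{a,g} = {b,e,f,d}
∂A = {b,e,f,d} minus {e} = {b,f,d}

{b,f,d}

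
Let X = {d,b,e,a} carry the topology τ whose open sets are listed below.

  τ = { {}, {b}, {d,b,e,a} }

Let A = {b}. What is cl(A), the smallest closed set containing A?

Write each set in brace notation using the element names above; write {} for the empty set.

{d,b,e,a}

cl via duality: int({d,e,a}) = {}, so X∖{} = {d,b,e,a}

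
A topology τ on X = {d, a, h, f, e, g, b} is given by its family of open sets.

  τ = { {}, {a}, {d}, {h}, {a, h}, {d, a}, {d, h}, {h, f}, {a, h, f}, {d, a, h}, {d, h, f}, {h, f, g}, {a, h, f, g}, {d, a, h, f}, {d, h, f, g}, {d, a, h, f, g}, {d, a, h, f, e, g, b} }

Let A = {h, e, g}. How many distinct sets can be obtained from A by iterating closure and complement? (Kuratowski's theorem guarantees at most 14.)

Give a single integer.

8

X∖A={d, a, f, b}, int(X∖A)={d, a}, hence cl(A)={h, f, e, g, b}
Orbit (k=closure, c=complement):
  1. A     = {h, e, g}
  2. kA    = {h, f, e, g, b}
  3. cA    = {d, a, f, b}
  4. ckA   = {d, a}
  5. kcA   = {d, a, f, e, g, b}
  6. kckA  = {d, a, e, b}
  7. ckcA  = {h}
  8. ckckA = {h, f, g}
(closed under both — stop)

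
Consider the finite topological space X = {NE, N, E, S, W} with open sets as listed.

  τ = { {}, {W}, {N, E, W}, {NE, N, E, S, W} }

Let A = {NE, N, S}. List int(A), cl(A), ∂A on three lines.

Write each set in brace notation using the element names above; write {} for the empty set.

int(A) = {}
cl(A)  = {NE, N, E, S}
∂A     = {NE, N, E, S}

U open, U⊆A: {}. int(A) = ⋃ = {}
X∖A={E, W}, int(X∖A)={W}, hence cl(A)={NE, N, E, S}
∂A: remove int from cl → {NE, N, E, S}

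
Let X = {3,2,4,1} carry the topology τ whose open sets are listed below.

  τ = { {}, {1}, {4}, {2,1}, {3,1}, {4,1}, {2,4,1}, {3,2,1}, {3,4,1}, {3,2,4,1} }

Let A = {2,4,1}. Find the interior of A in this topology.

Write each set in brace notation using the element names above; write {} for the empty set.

opens ⊆ A: {}, {4}, {1}, {2,1}, {4,1}, {2,4,1}; union → int = {2,4,1}

{2,4,1}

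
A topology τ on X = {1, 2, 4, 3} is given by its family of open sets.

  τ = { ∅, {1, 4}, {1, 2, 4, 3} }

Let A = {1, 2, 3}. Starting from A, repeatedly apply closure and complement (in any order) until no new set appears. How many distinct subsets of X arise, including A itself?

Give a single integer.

closure: X∖int(X∖A) = X∖∅ = {1, 2, 4, 3}
Let k=closure and c=complement:
  1. A     = {1, 2, 3}
  2. kA    = {1, 2, 4, 3}
  3. cA    = {4}
  4. ckA   = ∅
— saturated at 4

4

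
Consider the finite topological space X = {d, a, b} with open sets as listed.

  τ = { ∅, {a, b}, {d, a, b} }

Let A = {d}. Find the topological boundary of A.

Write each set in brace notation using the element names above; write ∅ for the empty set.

{d}

opens ⊆ A: ∅; union → int = ∅
complement {a, b}; its interior {a, b}; cl(A) = X∖{a, b} = {d}
boundary = {d} ∖ ∅ = {d}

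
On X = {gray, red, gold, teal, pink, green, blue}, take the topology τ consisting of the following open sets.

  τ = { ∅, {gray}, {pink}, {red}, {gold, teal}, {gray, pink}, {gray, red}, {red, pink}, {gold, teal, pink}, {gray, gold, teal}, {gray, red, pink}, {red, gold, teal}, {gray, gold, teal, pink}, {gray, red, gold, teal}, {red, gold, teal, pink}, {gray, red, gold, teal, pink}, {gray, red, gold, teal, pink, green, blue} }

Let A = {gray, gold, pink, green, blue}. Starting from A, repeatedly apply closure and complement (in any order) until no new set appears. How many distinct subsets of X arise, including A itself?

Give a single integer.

X∖A={red, teal}, int(X∖A)={red}, hence cl(A)={gray, gold, teal, pink, green, blue}
Orbit (k=closure, c=complement):
  1. A     = {gray, gold, pink, green, blue}
  2. kA    = {gray, gold, teal, pink, green, blue}
  3. cA    = {red, teal}
  4. ckA   = {red}
  5. kcA   = {red, gold, teal, green, blue}
  6. kckA  = {red, green, blue}
  7. ckcA  = {gray, pink}
  8. ckckA = {gray, gold, teal, pink}
  9. kckcA = {gray, pink, green, blue}
  10. ckckcA = {red, gold, teal}
(closed under both — stop)

10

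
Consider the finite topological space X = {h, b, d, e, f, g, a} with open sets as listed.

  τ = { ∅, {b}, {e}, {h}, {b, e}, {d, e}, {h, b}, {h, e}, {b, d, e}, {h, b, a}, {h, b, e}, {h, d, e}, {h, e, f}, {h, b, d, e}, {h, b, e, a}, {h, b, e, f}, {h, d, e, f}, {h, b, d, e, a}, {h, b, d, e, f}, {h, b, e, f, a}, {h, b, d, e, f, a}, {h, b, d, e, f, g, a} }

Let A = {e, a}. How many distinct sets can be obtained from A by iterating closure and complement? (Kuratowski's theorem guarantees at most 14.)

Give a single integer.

cl via duality: int({h, b, d, f, g}) = {h, b}, so X∖{h, b} = {d, e, f, g, a}
Write k for closure, c for complement:
  1. A     = {e, a}
  2. kA    = {d, e, f, g, a}
  3. cA    = {h, b, d, f, g}
  4. ckA   = {h, b}
  5. kcA   = {h, b, d, f, g, a}
  6. kckA  = {h, b, f, g, a}
  7. ckcA  = {e}
  8. ckckA = {d, e}
  9. kckcA = {d, e, f, g}
  10. ckckcA = {h, b, a}
applying k or c yields no new set

10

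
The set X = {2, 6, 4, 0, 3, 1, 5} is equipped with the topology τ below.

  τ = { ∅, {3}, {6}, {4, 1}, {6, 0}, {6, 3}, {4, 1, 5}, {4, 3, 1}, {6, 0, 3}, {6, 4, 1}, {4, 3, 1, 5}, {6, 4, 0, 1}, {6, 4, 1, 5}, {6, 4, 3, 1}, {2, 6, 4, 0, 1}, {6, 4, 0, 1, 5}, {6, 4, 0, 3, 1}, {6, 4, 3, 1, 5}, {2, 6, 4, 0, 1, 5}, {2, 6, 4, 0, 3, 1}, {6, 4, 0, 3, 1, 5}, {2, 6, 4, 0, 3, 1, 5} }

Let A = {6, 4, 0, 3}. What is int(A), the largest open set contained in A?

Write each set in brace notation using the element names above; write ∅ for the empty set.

interior: largest open inside A is {6, 0, 3} (from ∅, {6}, {3}, {6, 3}, {6, 0}, {6, 0, 3})

{6, 0, 3}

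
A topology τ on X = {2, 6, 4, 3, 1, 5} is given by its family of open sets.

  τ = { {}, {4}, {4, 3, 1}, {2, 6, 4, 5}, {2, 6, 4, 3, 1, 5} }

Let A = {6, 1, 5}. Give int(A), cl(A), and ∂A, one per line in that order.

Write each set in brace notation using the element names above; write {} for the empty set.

open subsets of A: {}; so int(A) = {}
closure: X∖int(X∖A) = X∖{4} = {2, 6, 3, 1, 5}
∂A = {2, 6, 3, 1, 5} minus {} = {2, 6, 3, 1, 5}

int(A) = {}
cl(A)  = {2, 6, 3, 1, 5}
∂A     = {2, 6, 3, 1, 5}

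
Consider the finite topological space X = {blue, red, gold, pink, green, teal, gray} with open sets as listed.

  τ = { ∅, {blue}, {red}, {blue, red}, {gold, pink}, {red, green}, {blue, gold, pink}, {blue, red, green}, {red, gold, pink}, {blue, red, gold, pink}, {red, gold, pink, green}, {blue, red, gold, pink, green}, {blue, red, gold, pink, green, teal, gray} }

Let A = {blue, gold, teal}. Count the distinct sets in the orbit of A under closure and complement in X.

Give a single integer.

10

X∖A={red, pink, green, gray}, int(X∖A)={red, green}, hence cl(A)={blue, gold, pink, teal, gray}
Orbit (k=closure, c=complement):
  1. A     = {blue, gold, teal}
  2. kA    = {blue, gold, pink, teal, gray}
  3. cA    = {red, pink, green, gray}
  4. ckA   = {red, green}
  5. kcA   = {red, gold, pink, green, teal, gray}
  6. kckA  = {red, green, teal, gray}
  7. ckcA  = {blue}
  8. ckckA = {blue, gold, pink}
  9. kckcA = {blue, teal, gray}
  10. ckckcA = {red, gold, pink, green}
(closed under both — stop)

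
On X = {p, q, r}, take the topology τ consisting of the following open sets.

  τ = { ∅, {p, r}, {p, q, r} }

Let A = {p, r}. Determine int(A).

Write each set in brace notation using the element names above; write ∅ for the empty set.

{p, r}

interior: largest open inside A is {p, r} (from ∅, {p, r})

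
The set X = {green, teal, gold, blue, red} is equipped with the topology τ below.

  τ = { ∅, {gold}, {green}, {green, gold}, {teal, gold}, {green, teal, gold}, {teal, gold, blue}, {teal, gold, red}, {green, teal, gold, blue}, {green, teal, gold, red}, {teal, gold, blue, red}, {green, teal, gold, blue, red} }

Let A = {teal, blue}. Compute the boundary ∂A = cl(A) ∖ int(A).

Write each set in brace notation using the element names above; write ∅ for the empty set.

open subsets of A: ∅; so int(A) = ∅
closure: X∖int(X∖A) = X∖{green, gold} = {teal, blue, red}
∂A = {teal, blue, red} minus ∅ = {teal, blue, red}

{teal, blue, red}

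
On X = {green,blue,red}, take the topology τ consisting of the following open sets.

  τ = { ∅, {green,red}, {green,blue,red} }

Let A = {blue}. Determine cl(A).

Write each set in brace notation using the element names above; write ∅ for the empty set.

{blue}

X∖A={green,red}, int(X∖A)={green,red}, hence cl(A)={blue}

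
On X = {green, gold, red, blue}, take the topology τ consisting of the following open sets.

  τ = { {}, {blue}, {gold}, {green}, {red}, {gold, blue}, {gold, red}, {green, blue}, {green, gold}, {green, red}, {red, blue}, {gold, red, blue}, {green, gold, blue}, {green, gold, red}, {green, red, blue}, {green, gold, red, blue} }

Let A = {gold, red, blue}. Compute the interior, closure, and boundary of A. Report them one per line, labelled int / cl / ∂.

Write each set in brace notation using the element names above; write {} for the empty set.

int(A) = {gold, red, blue}
cl(A)  = {gold, red, blue}
∂A     = {}

U open, U⊆A: {}, {gold}, {red}, {blue}, {gold, blue}, {gold, red}, {red, blue}, {gold, red, blue}. int(A) = ⋃ = {gold, red, blue}
X∖A={green}, int(X∖A)={green}, hence cl(A)={gold, red, blue}
∂A: remove int from cl → {}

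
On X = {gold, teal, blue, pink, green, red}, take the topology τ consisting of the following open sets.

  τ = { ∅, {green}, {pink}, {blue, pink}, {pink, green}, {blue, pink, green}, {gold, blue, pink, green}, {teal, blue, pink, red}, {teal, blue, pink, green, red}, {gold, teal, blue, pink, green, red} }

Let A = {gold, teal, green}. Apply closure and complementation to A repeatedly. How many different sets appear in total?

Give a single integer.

complement {blue, pink, red}; its interior {blue, pink}; cl(A) = X∖{blue, pink} = {gold, teal, green, red}
With k = closure, c = complement:
  1. A     = {gold, teal, green}
  2. kA    = {gold, teal, green, red}
  3. cA    = {blue, pink, red}
  4. ckA   = {blue, pink}
  5. kcA   = {gold, teal, blue, pink, red}
  6. ckcA  = {green}
  7. kckcA = {gold, green}
  8. ckckcA = {teal, blue, pink, red}
k, c of each give nothing new

8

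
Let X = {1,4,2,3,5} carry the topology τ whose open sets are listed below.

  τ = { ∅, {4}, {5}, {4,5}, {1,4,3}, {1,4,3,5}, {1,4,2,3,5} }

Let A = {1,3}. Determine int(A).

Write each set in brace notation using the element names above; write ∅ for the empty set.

opens ⊆ A: ∅; union → int = ∅

∅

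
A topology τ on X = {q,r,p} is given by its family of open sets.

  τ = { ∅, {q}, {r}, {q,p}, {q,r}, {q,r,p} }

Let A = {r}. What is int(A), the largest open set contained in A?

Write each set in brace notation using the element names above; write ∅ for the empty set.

{r}

interior: largest open inside A is {r} (from ∅, {r})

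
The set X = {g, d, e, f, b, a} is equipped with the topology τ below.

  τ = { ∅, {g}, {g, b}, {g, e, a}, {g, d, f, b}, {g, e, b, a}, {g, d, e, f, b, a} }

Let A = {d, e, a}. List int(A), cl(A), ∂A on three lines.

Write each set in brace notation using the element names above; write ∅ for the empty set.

int(A) = ∅
cl(A)  = {d, e, f, a}
∂A     = {d, e, f, a}

opens ⊆ A: ∅; union → int = ∅
complement {g, f, b}; its interior {g, b}; cl(A) = X∖{g, b} = {d, e, f, a}
boundary = {d, e, f, a} ∖ ∅ = {d, e, f, a}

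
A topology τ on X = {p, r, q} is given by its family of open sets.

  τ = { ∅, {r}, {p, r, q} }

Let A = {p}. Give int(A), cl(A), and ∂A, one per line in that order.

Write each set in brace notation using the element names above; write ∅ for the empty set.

int(A) = ∅
cl(A)  = {p, q}
∂A     = {p, q}

interior: largest open inside A is ∅ (from ∅)
cl via duality: int({r, q}) = {r}, so X∖{r} = {p, q}
cl∖int = {p, q}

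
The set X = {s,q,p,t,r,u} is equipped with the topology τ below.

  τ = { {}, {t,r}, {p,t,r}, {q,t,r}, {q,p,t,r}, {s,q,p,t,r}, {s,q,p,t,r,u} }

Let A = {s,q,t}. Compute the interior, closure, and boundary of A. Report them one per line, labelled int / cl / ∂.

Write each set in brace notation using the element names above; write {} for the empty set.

int(A) = {}
cl(A)  = {s,q,p,t,r,u}
∂A     = {s,q,p,t,r,u}

interior: largest open inside A is {} (from {})
cl via duality: int({p,r,u}) = {}, so X∖{} = {s,q,p,t,r,u}
cl∖int = {s,q,p,t,r,u}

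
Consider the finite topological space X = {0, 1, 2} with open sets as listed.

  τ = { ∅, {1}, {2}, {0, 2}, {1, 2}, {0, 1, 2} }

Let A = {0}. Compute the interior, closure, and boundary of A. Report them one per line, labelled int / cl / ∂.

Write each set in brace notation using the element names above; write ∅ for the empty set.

int(A) = ∅
cl(A)  = {0}
∂A     = {0}

open subsets of A: ∅; so int(A) = ∅
closure: X∖int(X∖A) = X∖{1, 2} = {0}
∂A = {0} minus ∅ = {0}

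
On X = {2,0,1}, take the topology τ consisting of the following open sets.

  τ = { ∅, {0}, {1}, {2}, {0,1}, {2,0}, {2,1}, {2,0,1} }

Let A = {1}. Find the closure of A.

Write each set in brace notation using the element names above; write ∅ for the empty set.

X∖A={2,0}, int(X∖A)={2,0}, hence cl(A)={1}

{1}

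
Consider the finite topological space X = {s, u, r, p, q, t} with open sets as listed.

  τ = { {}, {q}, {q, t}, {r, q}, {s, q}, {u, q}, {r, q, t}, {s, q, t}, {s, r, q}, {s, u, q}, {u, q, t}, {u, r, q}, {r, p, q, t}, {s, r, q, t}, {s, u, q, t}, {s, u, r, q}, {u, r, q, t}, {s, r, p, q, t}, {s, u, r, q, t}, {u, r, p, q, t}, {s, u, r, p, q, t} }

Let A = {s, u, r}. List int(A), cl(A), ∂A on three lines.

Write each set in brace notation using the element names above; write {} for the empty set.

int(A) = {}
cl(A)  = {s, u, r, p}
∂A     = {s, u, r, p}

interior: largest open inside A is {} (from {})
cl via duality: int({p, q, t}) = {q, t}, so X∖{q, t} = {s, u, r, p}
cl∖int = {s, u, r, p}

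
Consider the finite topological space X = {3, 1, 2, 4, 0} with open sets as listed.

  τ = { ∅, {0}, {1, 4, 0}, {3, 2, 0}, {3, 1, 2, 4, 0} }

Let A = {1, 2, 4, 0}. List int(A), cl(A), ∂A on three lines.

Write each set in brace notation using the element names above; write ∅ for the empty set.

int(A) = {1, 4, 0}
cl(A)  = {3, 1, 2, 4, 0}
∂A     = {3, 2}

open subsets of A: ∅, {0}, {1, 4, 0}; so int(A) = {1, 4, 0}
closure: X∖int(X∖A) = X∖∅ = {3, 1, 2, 4, 0}
∂A = {3, 1, 2, 4, 0} minus {1, 4, 0} = {3, 2}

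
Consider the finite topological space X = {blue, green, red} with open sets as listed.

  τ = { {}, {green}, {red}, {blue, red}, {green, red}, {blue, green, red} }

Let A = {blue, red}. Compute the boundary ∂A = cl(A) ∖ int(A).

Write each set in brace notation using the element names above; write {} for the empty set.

{}

opens ⊆ A: {}, {red}, {blue, red}; union → int = {blue, red}
complement {green}; its interior {green}; cl(A) = X∖{green} = {blue, red}
boundary = {blue, red} ∖ {blue, red} = {}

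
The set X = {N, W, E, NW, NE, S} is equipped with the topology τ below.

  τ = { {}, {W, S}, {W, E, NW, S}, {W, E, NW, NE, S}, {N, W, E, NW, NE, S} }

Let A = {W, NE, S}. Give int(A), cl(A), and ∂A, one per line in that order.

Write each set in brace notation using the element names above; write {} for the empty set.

interior: largest open inside A is {W, S} (from {}, {W, S})
cl via duality: int({N, E, NW}) = {}, so X∖{} = {N, W, E, NW, NE, S}
cl∖int = {N, E, NW, NE}

int(A) = {W, S}
cl(A)  = {N, W, E, NW, NE, S}
∂A     = {N, E, NW, NE}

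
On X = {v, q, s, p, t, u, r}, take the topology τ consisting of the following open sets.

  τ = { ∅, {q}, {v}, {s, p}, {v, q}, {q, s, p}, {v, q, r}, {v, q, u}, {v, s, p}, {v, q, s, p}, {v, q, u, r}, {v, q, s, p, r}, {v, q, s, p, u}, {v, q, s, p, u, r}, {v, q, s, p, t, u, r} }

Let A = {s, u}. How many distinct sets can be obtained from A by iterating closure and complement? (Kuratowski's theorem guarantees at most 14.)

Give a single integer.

X∖A={v, q, p, t, r}, int(X∖A)={v, q, r}, hence cl(A)={s, p, t, u}
Orbit (k=closure, c=complement):
  1. A     = {s, u}
  2. kA    = {s, p, t, u}
  3. cA    = {v, q, p, t, r}
  4. ckA   = {v, q, r}
  5. kcA   = {v, q, s, p, t, u, r}
  6. kckA  = {v, q, t, u, r}
  7. ckcA  = ∅
  8. ckckA = {s, p}
  9. kckckA = {s, p, t}
  10. ckckckA = {v, q, u, r}
(closed under both — stop)

10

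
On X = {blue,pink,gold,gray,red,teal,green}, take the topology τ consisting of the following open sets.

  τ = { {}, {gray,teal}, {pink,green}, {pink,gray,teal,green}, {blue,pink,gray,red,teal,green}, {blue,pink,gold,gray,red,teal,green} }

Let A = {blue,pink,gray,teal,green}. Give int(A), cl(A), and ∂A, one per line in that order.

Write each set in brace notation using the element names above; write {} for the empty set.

open subsets of A: {}, {gray,teal}, {pink,green}, {pink,gray,teal,green}; so int(A) = {pink,gray,teal,green}
closure: X∖int(X∖A) = X∖{} = {blue,pink,gold,gray,red,teal,green}
∂A = {blue,pink,gold,gray,red,teal,green} minus {pink,gray,teal,green} = {blue,gold,red}

int(A) = {pink,gray,teal,green}
cl(A)  = {blue,pink,gold,gray,red,teal,green}
∂A     = {blue,gold,red}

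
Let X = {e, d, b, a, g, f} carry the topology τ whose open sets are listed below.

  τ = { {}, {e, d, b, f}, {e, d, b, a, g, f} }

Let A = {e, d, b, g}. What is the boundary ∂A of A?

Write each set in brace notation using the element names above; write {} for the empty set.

{e, d, b, a, g, f}

U open, U⊆A: {}. int(A) = ⋃ = {}
X∖A={a, f}, int(X∖A)={}, hence cl(A)={e, d, b, a, g, f}
∂A: remove int from cl → {e, d, b, a, g, f}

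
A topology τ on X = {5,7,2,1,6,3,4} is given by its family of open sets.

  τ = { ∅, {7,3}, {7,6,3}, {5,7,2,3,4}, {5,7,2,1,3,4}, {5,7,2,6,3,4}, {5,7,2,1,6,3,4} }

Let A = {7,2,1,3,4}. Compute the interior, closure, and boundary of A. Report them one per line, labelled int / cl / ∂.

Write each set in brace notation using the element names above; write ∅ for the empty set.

interior: largest open inside A is {7,3} (from ∅, {7,3})
cl via duality: int({5,6}) = ∅, so X∖∅ = {5,7,2,1,6,3,4}
cl∖int = {5,2,1,6,4}

int(A) = {7,3}
cl(A)  = {5,7,2,1,6,3,4}
∂A     = {5,2,1,6,4}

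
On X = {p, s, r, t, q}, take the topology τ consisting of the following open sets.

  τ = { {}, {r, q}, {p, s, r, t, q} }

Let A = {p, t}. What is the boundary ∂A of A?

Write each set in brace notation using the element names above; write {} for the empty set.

opens ⊆ A: {}; union → int = {}
complement {s, r, q}; its interior {r, q}; cl(A) = X∖{r, q} = {p, s, t}
boundary = {p, s, t} ∖ {} = {p, s, t}

{p, s, t}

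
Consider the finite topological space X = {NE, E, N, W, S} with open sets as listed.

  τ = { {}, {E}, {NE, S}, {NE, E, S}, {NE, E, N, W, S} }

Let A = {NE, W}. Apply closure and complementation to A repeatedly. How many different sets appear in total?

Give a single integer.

cl via duality: int({E, N, S}) = {E}, so X∖{E} = {NE, N, W, S}
Write k for closure, c for complement:
  1. A     = {NE, W}
  2. kA    = {NE, N, W, S}
  3. cA    = {E, N, S}
  4. ckA   = {E}
  5. kcA   = {NE, E, N, W, S}
  6. kckA  = {E, N, W}
  7. ckcA  = {}
  8. ckckA = {NE, S}
applying k or c yields no new set

8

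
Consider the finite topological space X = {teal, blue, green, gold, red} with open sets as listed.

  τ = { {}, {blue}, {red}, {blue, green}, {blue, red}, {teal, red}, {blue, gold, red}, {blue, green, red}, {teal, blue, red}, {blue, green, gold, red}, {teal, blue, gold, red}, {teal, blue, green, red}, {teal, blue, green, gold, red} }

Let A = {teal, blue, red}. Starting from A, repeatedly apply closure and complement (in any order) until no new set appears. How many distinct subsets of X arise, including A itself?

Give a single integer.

4

X∖A={green, gold}, int(X∖A)={}, hence cl(A)={teal, blue, green, gold, red}
Orbit (k=closure, c=complement):
  1. A     = {teal, blue, red}
  2. kA    = {teal, blue, green, gold, red}
  3. cA    = {green, gold}
  4. ckA   = {}
(closed under both — stop)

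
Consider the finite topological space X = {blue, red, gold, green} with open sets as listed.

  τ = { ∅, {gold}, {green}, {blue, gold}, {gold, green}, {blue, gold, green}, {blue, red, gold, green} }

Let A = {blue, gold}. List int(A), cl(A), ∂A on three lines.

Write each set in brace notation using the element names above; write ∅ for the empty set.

U open, U⊆A: ∅, {gold}, {blue, gold}. int(A) = ⋃ = {blue, gold}
X∖A={red, green}, int(X∖A)={green}, hence cl(A)={blue, red, gold}
∂A: remove int from cl → {red}

int(A) = {blue, gold}
cl(A)  = {blue, red, gold}
∂A     = {red}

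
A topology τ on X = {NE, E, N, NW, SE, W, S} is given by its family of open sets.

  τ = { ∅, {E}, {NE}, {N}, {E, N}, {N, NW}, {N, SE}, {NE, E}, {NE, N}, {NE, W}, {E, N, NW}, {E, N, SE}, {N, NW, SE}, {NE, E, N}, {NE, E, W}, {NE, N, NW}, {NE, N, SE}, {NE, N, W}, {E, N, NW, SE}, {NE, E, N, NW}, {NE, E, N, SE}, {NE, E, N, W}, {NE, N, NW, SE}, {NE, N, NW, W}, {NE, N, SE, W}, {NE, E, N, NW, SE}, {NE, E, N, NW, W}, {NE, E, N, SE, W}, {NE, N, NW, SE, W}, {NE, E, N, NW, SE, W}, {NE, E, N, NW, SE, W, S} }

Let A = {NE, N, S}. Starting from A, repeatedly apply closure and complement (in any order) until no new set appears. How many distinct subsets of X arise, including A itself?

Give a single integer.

cl via duality: int({E, NW, SE, W}) = {E}, so X∖{E} = {NE, N, NW, SE, W, S}
Write k for closure, c for complement:
  1. A     = {NE, N, S}
  2. kA    = {NE, N, NW, SE, W, S}
  3. cA    = {E, NW, SE, W}
  4. ckA   = {E}
  5. kcA   = {E, NW, SE, W, S}
  6. kckA  = {E, S}
  7. ckcA  = {NE, N}
  8. ckckA = {NE, N, NW, SE, W}
applying k or c yields no new set

8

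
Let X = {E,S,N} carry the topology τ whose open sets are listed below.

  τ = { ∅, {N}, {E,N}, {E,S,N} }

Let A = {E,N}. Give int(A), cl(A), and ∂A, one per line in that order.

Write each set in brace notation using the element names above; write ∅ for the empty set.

U open, U⊆A: ∅, {N}, {E,N}. int(A) = ⋃ = {E,N}
X∖A={S}, int(X∖A)=∅, hence cl(A)={E,S,N}
∂A: remove int from cl → {S}

int(A) = {E,N}
cl(A)  = {E,S,N}
∂A     = {S}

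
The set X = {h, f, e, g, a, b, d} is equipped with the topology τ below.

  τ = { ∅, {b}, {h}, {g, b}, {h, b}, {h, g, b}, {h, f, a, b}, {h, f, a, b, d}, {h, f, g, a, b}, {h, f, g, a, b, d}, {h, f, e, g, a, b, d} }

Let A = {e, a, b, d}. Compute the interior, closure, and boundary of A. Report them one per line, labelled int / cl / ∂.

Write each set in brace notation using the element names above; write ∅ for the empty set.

U open, U⊆A: ∅, {b}. int(A) = ⋃ = {b}
X∖A={h, f, g}, int(X∖A)={h}, hence cl(A)={f, e, g, a, b, d}
∂A: remove int from cl → {f, e, g, a, d}

int(A) = {b}
cl(A)  = {f, e, g, a, b, d}
∂A     = {f, e, g, a, d}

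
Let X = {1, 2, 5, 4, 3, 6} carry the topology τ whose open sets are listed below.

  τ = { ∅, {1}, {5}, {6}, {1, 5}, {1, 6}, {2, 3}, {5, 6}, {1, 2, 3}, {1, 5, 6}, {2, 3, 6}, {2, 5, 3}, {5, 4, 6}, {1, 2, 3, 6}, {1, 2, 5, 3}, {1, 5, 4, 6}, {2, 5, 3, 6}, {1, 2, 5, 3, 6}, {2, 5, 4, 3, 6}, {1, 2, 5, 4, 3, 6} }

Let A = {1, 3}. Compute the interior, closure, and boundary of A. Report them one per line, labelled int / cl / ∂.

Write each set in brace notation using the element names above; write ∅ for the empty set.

int(A) = {1}
cl(A)  = {1, 2, 3}
∂A     = {2, 3}

U open, U⊆A: ∅, {1}. int(A) = ⋃ = {1}
X∖A={2, 5, 4, 6}, int(X∖A)={5, 4, 6}, hence cl(A)={1, 2, 3}
∂A: remove int from cl → {2, 3}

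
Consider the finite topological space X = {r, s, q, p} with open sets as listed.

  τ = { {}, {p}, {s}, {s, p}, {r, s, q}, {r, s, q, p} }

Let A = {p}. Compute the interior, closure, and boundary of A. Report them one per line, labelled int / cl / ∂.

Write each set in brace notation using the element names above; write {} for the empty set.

int(A) = {p}
cl(A)  = {p}
∂A     = {}

opens ⊆ A: {}, {p}; union → int = {p}
complement {r, s, q}; its interior {r, s, q}; cl(A) = X∖{r, s, q} = {p}
boundary = {p} ∖ {p} = {}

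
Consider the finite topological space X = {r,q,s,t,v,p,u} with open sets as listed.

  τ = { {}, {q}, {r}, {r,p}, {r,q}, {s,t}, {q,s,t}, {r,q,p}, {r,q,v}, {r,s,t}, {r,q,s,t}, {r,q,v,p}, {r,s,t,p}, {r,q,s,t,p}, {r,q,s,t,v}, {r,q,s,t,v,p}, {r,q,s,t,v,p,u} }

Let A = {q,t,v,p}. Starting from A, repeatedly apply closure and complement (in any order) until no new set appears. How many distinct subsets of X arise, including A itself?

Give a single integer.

12

X∖A={r,s,u}, int(X∖A)={r}, hence cl(A)={q,s,t,v,p,u}
Orbit (k=closure, c=complement):
  1. A     = {q,t,v,p}
  2. kA    = {q,s,t,v,p,u}
  3. cA    = {r,s,u}
  4. ckA   = {r}
  5. kcA   = {r,s,t,v,p,u}
  6. kckA  = {r,v,p,u}
  7. ckcA  = {q}
  8. ckckA = {q,s,t}
  9. kckcA = {q,v,u}
  10. kckckA = {q,s,t,v,u}
  11. ckckcA = {r,s,t,p}
  12. ckckckA = {r,p}
(closed under both — stop)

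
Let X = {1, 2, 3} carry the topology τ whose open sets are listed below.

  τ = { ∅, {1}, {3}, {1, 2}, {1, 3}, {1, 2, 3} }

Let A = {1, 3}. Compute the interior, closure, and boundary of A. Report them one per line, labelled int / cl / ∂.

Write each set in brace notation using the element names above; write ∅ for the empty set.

int(A) = {1, 3}
cl(A)  = {1, 2, 3}
∂A     = {2}

opens ⊆ A: ∅, {3}, {1}, {1, 3}; union → int = {1, 3}
complement {2}; its interior ∅; cl(A) = X∖∅ = {1, 2, 3}
boundary = {1, 2, 3} ∖ {1, 3} = {2}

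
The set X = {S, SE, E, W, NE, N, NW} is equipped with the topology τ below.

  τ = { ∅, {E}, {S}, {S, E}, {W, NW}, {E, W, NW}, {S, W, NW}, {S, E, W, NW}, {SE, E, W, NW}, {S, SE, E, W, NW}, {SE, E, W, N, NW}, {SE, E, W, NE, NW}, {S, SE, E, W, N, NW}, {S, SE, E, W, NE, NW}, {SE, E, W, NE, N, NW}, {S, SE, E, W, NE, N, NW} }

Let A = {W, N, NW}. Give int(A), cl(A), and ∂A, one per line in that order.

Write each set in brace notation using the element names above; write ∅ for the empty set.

interior: largest open inside A is {W, NW} (from ∅, {W, NW})
cl via duality: int({S, SE, E, NE}) = {S, E}, so X∖{S, E} = {SE, W, NE, N, NW}
cl∖int = {SE, NE, N}

int(A) = {W, NW}
cl(A)  = {SE, W, NE, N, NW}
∂A     = {SE, NE, N}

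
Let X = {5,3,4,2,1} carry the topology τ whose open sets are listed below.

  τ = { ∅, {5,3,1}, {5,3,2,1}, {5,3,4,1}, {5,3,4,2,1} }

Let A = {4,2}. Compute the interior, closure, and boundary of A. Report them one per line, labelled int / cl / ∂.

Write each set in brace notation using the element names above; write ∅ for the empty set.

int(A) = ∅
cl(A)  = {4,2}
∂A     = {4,2}

open subsets of A: ∅; so int(A) = ∅
closure: X∖int(X∖A) = X∖{5,3,1} = {4,2}
∂A = {4,2} minus ∅ = {4,2}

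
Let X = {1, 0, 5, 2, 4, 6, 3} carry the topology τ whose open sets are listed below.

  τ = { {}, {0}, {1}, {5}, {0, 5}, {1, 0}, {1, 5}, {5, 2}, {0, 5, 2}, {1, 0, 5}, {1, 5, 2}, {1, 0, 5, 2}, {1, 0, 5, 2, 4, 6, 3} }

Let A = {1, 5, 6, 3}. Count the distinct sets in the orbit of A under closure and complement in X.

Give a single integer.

8

cl via duality: int({0, 2, 4}) = {0}, so X∖{0} = {1, 5, 2, 4, 6, 3}
Write k for closure, c for complement:
  1. A     = {1, 5, 6, 3}
  2. kA    = {1, 5, 2, 4, 6, 3}
  3. cA    = {0, 2, 4}
  4. ckA   = {0}
  5. kcA   = {0, 2, 4, 6, 3}
  6. kckA  = {0, 4, 6, 3}
  7. ckcA  = {1, 5}
  8. ckckA = {1, 5, 2}
applying k or c yields no new set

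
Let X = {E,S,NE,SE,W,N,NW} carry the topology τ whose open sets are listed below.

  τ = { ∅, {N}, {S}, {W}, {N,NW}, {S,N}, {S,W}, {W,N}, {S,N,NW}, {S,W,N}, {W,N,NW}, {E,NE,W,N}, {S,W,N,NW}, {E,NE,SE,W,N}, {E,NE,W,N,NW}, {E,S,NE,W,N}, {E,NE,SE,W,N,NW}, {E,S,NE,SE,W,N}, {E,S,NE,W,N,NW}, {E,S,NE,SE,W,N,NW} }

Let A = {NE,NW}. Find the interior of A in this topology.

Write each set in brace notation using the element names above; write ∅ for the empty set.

opens ⊆ A: ∅; union → int = ∅

∅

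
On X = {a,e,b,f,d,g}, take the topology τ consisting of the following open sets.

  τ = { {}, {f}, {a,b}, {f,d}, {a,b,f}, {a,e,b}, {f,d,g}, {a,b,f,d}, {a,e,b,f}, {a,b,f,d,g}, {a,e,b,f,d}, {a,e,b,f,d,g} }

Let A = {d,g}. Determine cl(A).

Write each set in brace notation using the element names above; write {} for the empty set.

closure: X∖int(X∖A) = X∖{a,e,b,f} = {d,g}

{d,g}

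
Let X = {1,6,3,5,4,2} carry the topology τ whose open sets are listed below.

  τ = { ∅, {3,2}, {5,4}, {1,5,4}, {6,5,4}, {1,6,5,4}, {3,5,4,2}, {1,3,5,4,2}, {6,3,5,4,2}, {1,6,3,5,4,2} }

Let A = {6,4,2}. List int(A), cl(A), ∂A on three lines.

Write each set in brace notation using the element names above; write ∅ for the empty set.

int(A) = ∅
cl(A)  = {1,6,3,5,4,2}
∂A     = {1,6,3,5,4,2}

opens ⊆ A: ∅; union → int = ∅
complement {1,3,5}; its interior ∅; cl(A) = X∖∅ = {1,6,3,5,4,2}
boundary = {1,6,3,5,4,2} ∖ ∅ = {1,6,3,5,4,2}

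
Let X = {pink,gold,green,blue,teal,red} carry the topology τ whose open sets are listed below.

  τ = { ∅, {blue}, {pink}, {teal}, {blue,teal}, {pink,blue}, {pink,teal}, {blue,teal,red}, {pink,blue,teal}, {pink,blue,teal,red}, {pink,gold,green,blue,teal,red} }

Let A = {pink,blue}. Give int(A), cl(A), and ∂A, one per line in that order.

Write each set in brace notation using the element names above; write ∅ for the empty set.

interior: largest open inside A is {pink,blue} (from ∅, {blue}, {pink}, {pink,blue})
cl via duality: int({gold,green,teal,red}) = {teal}, so X∖{teal} = {pink,gold,green,blue,red}
cl∖int = {gold,green,red}

int(A) = {pink,blue}
cl(A)  = {pink,gold,green,blue,red}
∂A     = {gold,green,red}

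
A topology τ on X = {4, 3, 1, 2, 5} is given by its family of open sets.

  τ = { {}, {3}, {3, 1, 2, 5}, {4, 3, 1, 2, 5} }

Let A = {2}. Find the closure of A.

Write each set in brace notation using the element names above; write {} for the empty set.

cl via duality: int({4, 3, 1, 5}) = {3}, so X∖{3} = {4, 1, 2, 5}

{4, 1, 2, 5}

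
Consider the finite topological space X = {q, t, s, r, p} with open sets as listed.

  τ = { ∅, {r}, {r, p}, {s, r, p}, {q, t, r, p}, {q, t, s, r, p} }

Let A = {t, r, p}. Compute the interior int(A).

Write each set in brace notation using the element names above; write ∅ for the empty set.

{r, p}

open subsets of A: ∅, {r}, {r, p}; so int(A) = {r, p}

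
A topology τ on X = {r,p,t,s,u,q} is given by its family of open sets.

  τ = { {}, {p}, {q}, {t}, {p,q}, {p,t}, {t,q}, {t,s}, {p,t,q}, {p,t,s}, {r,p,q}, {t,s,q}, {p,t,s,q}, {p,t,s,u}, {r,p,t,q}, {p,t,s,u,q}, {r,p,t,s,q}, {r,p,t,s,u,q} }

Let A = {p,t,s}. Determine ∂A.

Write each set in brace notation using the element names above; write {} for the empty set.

{r,u}

U open, U⊆A: {}, {t}, {p}, {p,t}, {t,s}, {p,t,s}. int(A) = ⋃ = {p,t,s}
X∖A={r,u,q}, int(X∖A)={q}, hence cl(A)={r,p,t,s,u}
∂A: remove int from cl → {r,u}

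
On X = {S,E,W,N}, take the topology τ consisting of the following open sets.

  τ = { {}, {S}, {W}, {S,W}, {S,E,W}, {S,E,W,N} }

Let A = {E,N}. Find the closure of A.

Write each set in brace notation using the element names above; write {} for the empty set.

closure: X∖int(X∖A) = X∖{S,W} = {E,N}

{E,N}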